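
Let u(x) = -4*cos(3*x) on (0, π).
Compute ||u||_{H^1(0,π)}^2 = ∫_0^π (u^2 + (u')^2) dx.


||u||_{H^1(0,π)}^2 = 80*π

u'(x) = 12*sin(3*x).
Expand u² and (u')² and integrate term by term on (0, π), using: for integers n ≥ 1, ∫_0^π sin²(nx) dx = ∫_0^π cos²(nx) dx = π/2; for n ≠ n', ∫_0^π sin(nx)sin(n'x) dx = ∫_0^π cos(nx)cos(n'x) dx = 0; and by product-to-sum, ∫_0^π sin(nx)cos(n'x) dx = ½∫_0^π [sin((n+n')x) + sin((n−n')x)] dx, which is 0 when n+n' is even and 2n/(n²−n'²) when n+n' is odd (it need not vanish on (0, π)).
  u² squared terms: (-4)²·∫cos(3x)² dx = 16·π/2 = 8*π.
  So ∫_0^π u² dx = 8*π.
  (u')² squared terms: (12)²·∫sin(3x)² dx = 144·π/2 = 72*π.
  So ∫_0^π (u')² dx = 72*π.
||u||_{H^1}^2 = (8*π) + (72*π) = 80*π.


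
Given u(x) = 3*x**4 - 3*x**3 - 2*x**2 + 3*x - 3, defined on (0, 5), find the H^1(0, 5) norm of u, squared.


||u||_{H^1}^2 = 181139585/84

The H^1 norm (squared) on an interval (0, L) is
  ||u||_{H^1}^2 = ∫_0^L u(x)^2 dx + ∫_0^L u'(x)^2 dx.
Compute u'(x) = 12*x**3 - 9*x**2 - 4*x + 3.
Then u(x)^2 = 9*x**8 - 18*x**7 - 3*x**6 + 30*x**5 - 32*x**4 + 6*x**3 + 21*x**2 - 18*x + 9 and u'(x)^2 = 144*x**6 - 216*x**5 - 15*x**4 + 144*x**3 - 38*x**2 - 24*x + 9.
Integrate each monomial from 0 to 5 using ∫_0^5 c·x^n dx = c·5^(n+1)/(n+1):
  ∫_0^5 u(x)^2 dx = ∫_0^5 (9*x^8 - 18*x^7 - 3*x^6 + 30*x^5 - 32*x^4 + 6*x^3 + 21*x^2 - 18*x + 9) dx. Term by term:
    ∫_0^5 9*x^8 dx = 1953125;  ∫_0^5 -18*x^7 dx = -3515625/4;  ∫_0^5 -3*x^6 dx = -234375/7;
    ∫_0^5 30*x^5 dx = 78125;  ∫_0^5 -32*x^4 dx = -20000;  ∫_0^5 6*x^3 dx = 1875/2;
    ∫_0^5 21*x^2 dx = 875;  ∫_0^5 -18*x dx = -225;  ∫_0^5 9 dx = 45.
  Sum: 1953125 − 3515625/4 − 234375/7 + 78125 − 20000 + 1875/2 + 875 − 225 + 45 = 30813835/28.
  ∫_0^5 u'(x)^2 dx = ∫_0^5 (144*x^6 - 216*x^5 - 15*x^4 + 144*x^3 - 38*x^2 - 24*x + 9) dx. Term by term:
    ∫_0^5 144*x^6 dx = 11250000/7;  ∫_0^5 -216*x^5 dx = -562500;  ∫_0^5 -15*x^4 dx = -9375;
    ∫_0^5 144*x^3 dx = 22500;  ∫_0^5 -38*x^2 dx = -4750/3;  ∫_0^5 -24*x dx = -300;
    ∫_0^5 9 dx = 45.
  Sum: 11250000/7 − 562500 − 9375 + 22500 − 4750/3 − 300 + 45 = 22174520/21.
Adding: ||u||_{H^1}^2 = 30813835/28 + 22174520/21 = 181139585/84.


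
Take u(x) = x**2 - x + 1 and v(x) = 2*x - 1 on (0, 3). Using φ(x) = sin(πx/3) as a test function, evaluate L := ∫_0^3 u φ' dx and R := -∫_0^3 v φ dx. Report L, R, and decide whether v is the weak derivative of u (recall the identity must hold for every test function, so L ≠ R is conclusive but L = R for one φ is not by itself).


LHS = -12/π, RHS = -12/π. Yes, v = u' weakly.

u(x) = x**2 - x + 1, classical derivative u'(x) = 2*x - 1.
φ(x) = sin(πx/3), so φ'(x) = π*cos(π*x/3)/3.
Note φ(0) = φ(3) = 0, so the boundary term u·φ vanishes.
LHS = ∫_0^3 u(x) φ'(x) dx = ∫_0^3 (π*x^2*cos(π*x/3)/3 - π*x*cos(π*x/3)/3 + π*cos(π*x/3)/3) dx. Term by term:
  ∫_0^3 π*cos(π*x/3)/3 dx = 0;  ∫_0^3 -π*x*cos(π*x/3)/3 dx = 6/π;  ∫_0^3 π*x^2*cos(π*x/3)/3 dx = -18/π.
Sum: 0 + 6/π − 18/π = -12/π.
So LHS = -12/π.
∫_0^3 v(x) φ(x) dx = ∫_0^3 (2*x*sin(π*x/3) - sin(π*x/3)) dx. Term by term:
  ∫_0^3 -sin(π*x/3) dx = -6/π;  ∫_0^3 2*x*sin(π*x/3) dx = 18/π.
Sum: -6/π + 18/π = 12/π.
So RHS = -∫_0^3 v(x) φ(x) dx = -12/π.
LHS = RHS, so the identity holds for this test φ.
Moreover u is smooth here and v(x) = u'(x) = 2*x - 1 pointwise, so the identity holds for every test function. Hence v is the weak derivative of u.


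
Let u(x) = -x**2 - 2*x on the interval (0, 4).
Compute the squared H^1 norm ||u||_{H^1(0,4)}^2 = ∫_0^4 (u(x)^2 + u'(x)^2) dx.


||u||_{H^1}^2 = 10672/15

The H^1 norm (squared) on an interval (0, L) is
  ||u||_{H^1}^2 = ∫_0^L u(x)^2 dx + ∫_0^L u'(x)^2 dx.
Compute u'(x) = -2*x - 2.
Then u(x)^2 = x**4 + 4*x**3 + 4*x**2 and u'(x)^2 = 4*x**2 + 8*x + 4.
Integrate each monomial from 0 to 4 using ∫_0^4 c·x^n dx = c·4^(n+1)/(n+1):
  ∫_0^4 u(x)^2 dx = ∫_0^4 (x^4 + 4*x^3 + 4*x^2) dx. Term by term:
    ∫_0^4 x^4 dx = 1024/5;  ∫_0^4 4*x^3 dx = 256;  ∫_0^4 4*x^2 dx = 256/3.
  Sum: 1024/5 + 256 + 256/3 = 8192/15.
  ∫_0^4 u'(x)^2 dx = ∫_0^4 (4*x^2 + 8*x + 4) dx. Term by term:
    ∫_0^4 4*x^2 dx = 256/3;  ∫_0^4 8*x dx = 64;  ∫_0^4 4 dx = 16.
  Sum: 256/3 + 64 + 16 = 496/3.
Adding: ||u||_{H^1}^2 = 8192/15 + 496/3 = 10672/15.


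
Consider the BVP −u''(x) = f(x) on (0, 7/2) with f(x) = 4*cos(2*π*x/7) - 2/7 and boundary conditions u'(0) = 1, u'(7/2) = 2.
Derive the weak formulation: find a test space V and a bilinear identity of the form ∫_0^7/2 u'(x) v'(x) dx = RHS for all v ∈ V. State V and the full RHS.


V = H^1(0, 7/2) (v unrestricted at boundary; u is determined up to an additive constant); weak form: ∫_0^7/2 u'v' dx = ∫_0^7/2 (4*cos(2*π*x/7) - 2/7) v dx + 2·v(7/2) − v(0) for all v ∈ V.

Multiply both sides by a test function v and integrate from 0 to 7/2:
  ∫_0^7/2 −u''(x) v(x) dx = ∫_0^7/2 f(x) v(x) dx.
Integrate the LHS by parts once:
  ∫_0^7/2 −u'' v dx = −[u'(x) v(x)]_0^7/2 + ∫_0^7/2 u'(x) v'(x) dx.
Thus ∫_0^7/2 u'(x) v'(x) dx = ∫_0^7/2 f(x) v(x) dx + [u'(x) v(x)]_0^7/2.
Choose V so that boundary terms are either known or forced to vanish.
u has inhomogeneous Neumann u'(0) = 1, u'(7/2) = 2. [u' v]_0^7/2 = (2)·v(7/2) − (1)·v(0) = 2·v(7/2) − v(0). Take V = H^1(0, 7/2); boundary term becomes part of RHS.
Weak formulation: find u (satisfying any essential BC) such that ∫_0^7/2 u'(x) v'(x) dx = ∫_0^7/2 f v dx + 2·v(7/2) − v(0) for all v ∈ V (Neumann data are natural BCs: they enter the RHS as boundary terms).
Substituting f(x) = 4*cos(2*π*x/7) - 2/7, the right-hand side is ∫_0^7/2 (4*cos(2*π*x/7) - 2/7) v dx + 2·v(7/2) − v(0).
Compatibility check (pure Neumann): taking v ≡ 1 ∈ V gives 0 = ∫_0^7/2 f dx + (2) − (1), i.e. ∫_0^7/2 f dx must equal u'(0) − u'(7/2) = -1. Indeed ∫_0^7/2 (4*cos(2*π*x/7) - 2/7) dx = -1, so the data are compatible. The solution is then unique only up to an additive constant (fix it e.g. by requiring ∫_0^7/2 u dx = 0).


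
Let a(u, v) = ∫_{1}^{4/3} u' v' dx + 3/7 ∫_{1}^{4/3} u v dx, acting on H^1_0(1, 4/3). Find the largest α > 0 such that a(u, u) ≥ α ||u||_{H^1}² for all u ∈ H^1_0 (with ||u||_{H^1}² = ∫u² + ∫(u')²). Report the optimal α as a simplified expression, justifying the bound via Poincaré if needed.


α = 3*(1 + 21*π^2)/(7*(1 + 9*π^2))

Coercivity of a(·,·) on H^1_0(1, 4/3) means a(u, u) ≥ α ||u||_{H^1}² for every u ∈ H^1_0.
The interval has length L = 1/3, and Poincaré/coercivity depend only on L. Here a(u, u) = ∫(u')² + (3/7)·∫u².
Here 0 < c = 3/7 < 1. The condition a(u,u) ≥ α||u||_{H^1}² reads (1−α)∫(u')² ≥ (α−c)∫u². Any admissible α is ≤ 1 (rapidly oscillating u have ∫u²/∫(u')² → 0), and α = 1 would force 0 ≥ (1−c)∫u², impossible since c < 1; so 1−α > 0. By the sharp Poincaré inequality on H^1_0 of an interval of length L, ∫(u')² ≥ (π/L)²∫u² with equality for the first sine mode sin(π(x−x₀)/L) (x₀ the left endpoint), so the inequality holds for all u iff (1−α)(π/L)² ≥ α − c, i.e. α ≤ ((π/L)² + c)/((π/L)² + 1) = (1 + c(L/π)²)/(1 + (L/π)²). With (π/L)² = 9*π^2 and c = 3/7, the largest admissible constant is α = ((π/L)² + c)/((π/L)² + 1).
Simplifying, α = 3*(1 + 21*π^2)/(7*(1 + 9*π^2)).


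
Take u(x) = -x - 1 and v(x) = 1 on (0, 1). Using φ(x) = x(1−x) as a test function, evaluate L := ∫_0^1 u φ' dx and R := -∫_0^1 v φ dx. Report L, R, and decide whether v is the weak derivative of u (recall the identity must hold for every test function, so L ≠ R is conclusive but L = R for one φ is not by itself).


LHS = 1/6, RHS = -1/6. No, v is not the weak derivative of u.

u(x) = -x - 1, classical derivative u'(x) = -1.
φ(x) = x(1−x), so φ'(x) = 1 - 2*x.
Note φ(0) = φ(1) = 0, so the boundary term u·φ vanishes.
LHS = ∫_0^1 u(x) φ'(x) dx = ∫_0^1 (2*x^2 + x - 1) dx. Term by term:
  ∫_0^1 2*x^2 dx = 2/3;  ∫_0^1 x dx = 1/2;  ∫_0^1 -1 dx = -1.
Sum: 2/3 + 1/2 − 1 = 1/6.
So LHS = 1/6.
∫_0^1 v(x) φ(x) dx = ∫_0^1 (-x^2 + x) dx. Term by term:
  ∫_0^1 -x^2 dx = -1/3;  ∫_0^1 x dx = 1/2.
Sum: -1/3 + 1/2 = 1/6.
So RHS = -∫_0^1 v(x) φ(x) dx = -1/6.
LHS − RHS = 1/3 ≠ 0, so the identity fails.
(For a valid weak derivative the identity must hold for EVERY test function, in particular this one. The failure shows v is NOT the weak derivative of u.)
Correct weak derivative would be u'(x) = -1.


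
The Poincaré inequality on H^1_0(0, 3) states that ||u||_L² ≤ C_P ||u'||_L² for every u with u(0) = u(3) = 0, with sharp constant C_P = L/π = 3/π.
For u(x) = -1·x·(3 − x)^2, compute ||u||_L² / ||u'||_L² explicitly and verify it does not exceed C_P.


||u||_L² / ||u'||_L² = 3*sqrt(14)/14 < C_P = 3/π.

u(x) = -1·x·(3 − x)^2, so u'(x) = 3*(1 - x)*(x - 3).
u(x) = -1·x·(3 − x)^2 vanishes at x = 0 and x = 3, so u ∈ H^1_0(0, 3). Differentiate via the product rule and integrate the resulting polynomials term by term.
  ∫_0^3 u² dx = ∫_0^3 (x^6 - 12*x^5 + 54*x^4 - 108*x^3 + 81*x^2) dx. Term by term:
    ∫_0^3 x^6 dx = 2187/7;  ∫_0^3 -12*x^5 dx = -1458;  ∫_0^3 54*x^4 dx = 13122/5;
    ∫_0^3 -108*x^3 dx = -2187;  ∫_0^3 81*x^2 dx = 729.
  Sum: 2187/7 − 1458 + 13122/5 − 2187 + 729 = 729/35.
  ∫_0^3 (u')² dx = ∫_0^3 (9*x^4 - 72*x^3 + 198*x^2 - 216*x + 81) dx. Term by term:
    ∫_0^3 9*x^4 dx = 2187/5;  ∫_0^3 -72*x^3 dx = -1458;  ∫_0^3 198*x^2 dx = 1782;
    ∫_0^3 -216*x dx = -972;  ∫_0^3 81 dx = 243.
  Sum: 2187/5 − 1458 + 1782 − 972 + 243 = 162/5.
∫_0^3 u² dx = 729/35, so ||u||_L² = 27*sqrt(35)/35.
∫_0^3 (u')² dx = 162/5, so ||u'||_L² = 9*sqrt(10)/5.
Ratio ||u||_L² / ||u'||_L² = 3*sqrt(14)/14.
Sharp Poincaré constant on H^1_0(0, 3) is C_P = L/π = 3/π, achieved by sin(π/3·x).
A polynomial bump cannot attain the sharp Poincaré constant (only the first sine eigenfunction does), so the ratio is strictly less than C_P, consistent with ||u||_L² ≤ C_P ||u'||_L².


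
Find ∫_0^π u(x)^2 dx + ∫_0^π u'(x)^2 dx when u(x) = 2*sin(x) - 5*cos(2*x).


||u||_{H^1(0,π)}^2 = 200/3 + 133*π/2

u'(x) = 10*sin(2*x) + 2*cos(x).
Expand u² and (u')² and integrate term by term on (0, π), using: for integers n ≥ 1, ∫_0^π sin²(nx) dx = ∫_0^π cos²(nx) dx = π/2; for n ≠ n', ∫_0^π sin(nx)sin(n'x) dx = ∫_0^π cos(nx)cos(n'x) dx = 0; and by product-to-sum, ∫_0^π sin(nx)cos(n'x) dx = ½∫_0^π [sin((n+n')x) + sin((n−n')x)] dx, which is 0 when n+n' is even and 2n/(n²−n'²) when n+n' is odd (it need not vanish on (0, π)).
  u² squared terms: (-5)²·∫cos(2x)² dx = 25·π/2 = 25*π/2;  (2)²·∫sin(x)² dx = 4·π/2 = 2*π.
  u² cross terms: 2·(-5)·(2)·∫cos(2x)·sin(x) dx = -20·(-2/3) = 40/3.
  So ∫_0^π u² dx = 25*π/2 + 2*π + 40/3 = 40/3 + 29*π/2.
  (u')² squared terms: (2)²·∫cos(x)² dx = 4·π/2 = 2*π;  (10)²·∫sin(2x)² dx = 100·π/2 = 50*π.
  (u')² cross terms: 2·(2)·(10)·∫cos(x)·sin(2x) dx = 40·(4/3) = 160/3.
  So ∫_0^π (u')² dx = 2*π + 50*π + 160/3 = 160/3 + 52*π.
||u||_{H^1}^2 = (40/3 + 29*π/2) + (160/3 + 52*π) = 200/3 + 133*π/2.


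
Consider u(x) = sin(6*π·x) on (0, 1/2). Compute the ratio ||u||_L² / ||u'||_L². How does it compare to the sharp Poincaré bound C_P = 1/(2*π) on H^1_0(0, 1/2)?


||u||_L² / ||u'||_L² = 1/(6*π) < C_P = 1/(2*π).

u(x) = sin(6*π·x), so u'(x) = 6*π*cos(6*π*x).
Writing u(x) = A·sin(kπx/L) with A = 1 and k = 3, use ∫_0^L sin²(kπx/L) dx = L/2 and ∫_0^L cos²(kπx/L) dx = L/2.
u² = 1·sin²(6*π·x) and (u')² = 36*π^2·cos²(6*π·x), and each of sin², cos² integrates to L/2 = 1/4 over (0, 1/2).
∫_0^1/2 u² dx = 1/4, so ||u||_L² = 1/2.
∫_0^1/2 (u')² dx = 9*π^2, so ||u'||_L² = 3*π.
Ratio ||u||_L² / ||u'||_L² = 1/(6*π).
Sharp Poincaré constant on H^1_0(0, 1/2) is C_P = L/π = 1/(2*π), achieved by sin(2*π·x).
This is the k = 3 harmonic; the ratio L/(kπ) is strictly less than C_P = L/π, consistent with the sharp inequality ||u||_L² ≤ C_P ||u'||_L².


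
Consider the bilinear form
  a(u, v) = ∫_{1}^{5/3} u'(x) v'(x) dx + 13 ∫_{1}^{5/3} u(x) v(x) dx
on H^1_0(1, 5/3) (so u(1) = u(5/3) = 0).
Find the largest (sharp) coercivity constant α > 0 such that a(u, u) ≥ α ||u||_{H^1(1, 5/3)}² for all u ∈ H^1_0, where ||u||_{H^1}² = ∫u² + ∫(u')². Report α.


α = 1

Coercivity of a(·,·) on H^1_0(1, 5/3) means a(u, u) ≥ α ||u||_{H^1}² for every u ∈ H^1_0.
The interval has length L = 2/3, and Poincaré/coercivity depend only on L. Here a(u, u) = ∫(u')² + (13)·∫u².
Here c = 13 ≥ 1, so a(u,u) = ∫(u')² + c∫u² ≥ ∫(u')² + ∫u² = ||u||_{H^1}², i.e. α = 1 works. No larger α is possible: a(u,u) ≥ α||u||_{H^1}² means (1−α)∫(u')² ≥ (α−c)∫u², and for the modes u_n = sin(nπ(x−x₀)/L) (x₀ the left endpoint) one has ∫u_n²/∫(u_n')² = (L/(nπ))² → 0, so a(u_n,u_n)/||u_n||_{H^1}² → 1. Hence the optimal constant is α = 1.
Therefore α = 1.


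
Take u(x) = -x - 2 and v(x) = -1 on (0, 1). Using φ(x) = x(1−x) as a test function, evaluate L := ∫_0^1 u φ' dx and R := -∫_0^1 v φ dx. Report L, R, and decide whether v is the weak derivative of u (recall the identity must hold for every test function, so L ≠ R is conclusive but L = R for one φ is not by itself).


LHS = 1/6, RHS = 1/6. Yes, v = u' weakly.

u(x) = -x - 2, classical derivative u'(x) = -1.
φ(x) = x(1−x), so φ'(x) = 1 - 2*x.
Note φ(0) = φ(1) = 0, so the boundary term u·φ vanishes.
LHS = ∫_0^1 u(x) φ'(x) dx = ∫_0^1 (2*x^2 + 3*x - 2) dx. Term by term:
  ∫_0^1 2*x^2 dx = 2/3;  ∫_0^1 3*x dx = 3/2;  ∫_0^1 -2 dx = -2.
Sum: 2/3 + 3/2 − 2 = 1/6.
So LHS = 1/6.
∫_0^1 v(x) φ(x) dx = ∫_0^1 (x^2 - x) dx. Term by term:
  ∫_0^1 x^2 dx = 1/3;  ∫_0^1 -x dx = -1/2.
Sum: 1/3 − 1/2 = -1/6.
So RHS = -∫_0^1 v(x) φ(x) dx = 1/6.
LHS = RHS, so the identity holds for this test φ.
Moreover u is smooth here and v(x) = u'(x) = -1 pointwise, so the identity holds for every test function. Hence v is the weak derivative of u.


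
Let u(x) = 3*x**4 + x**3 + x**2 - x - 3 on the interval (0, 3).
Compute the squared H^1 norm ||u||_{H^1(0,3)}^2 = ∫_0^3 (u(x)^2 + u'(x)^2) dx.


||u||_{H^1}^2 = 11404437/140

The H^1 norm (squared) on an interval (0, L) is
  ||u||_{H^1}^2 = ∫_0^L u(x)^2 dx + ∫_0^L u'(x)^2 dx.
Compute u'(x) = 12*x**3 + 3*x**2 + 2*x - 1.
Then u(x)^2 = 9*x**8 + 6*x**7 + 7*x**6 - 4*x**5 - 19*x**4 - 8*x**3 - 5*x**2 + 6*x + 9 and u'(x)^2 = 144*x**6 + 72*x**5 + 57*x**4 - 12*x**3 - 2*x**2 - 4*x + 1.
Integrate each monomial from 0 to 3 using ∫_0^3 c·x^n dx = c·3^(n+1)/(n+1):
  ∫_0^3 u(x)^2 dx = ∫_0^3 (9*x^8 + 6*x^7 + 7*x^6 - 4*x^5 - 19*x^4 - 8*x^3 - 5*x^2 + 6*x + 9) dx. Term by term:
    ∫_0^3 9*x^8 dx = 19683;  ∫_0^3 6*x^7 dx = 19683/4;  ∫_0^3 7*x^6 dx = 2187;
    ∫_0^3 -4*x^5 dx = -486;  ∫_0^3 -19*x^4 dx = -4617/5;  ∫_0^3 -8*x^3 dx = -162;
    ∫_0^3 -5*x^2 dx = -45;  ∫_0^3 6*x dx = 27;  ∫_0^3 9 dx = 27.
  Sum: 19683 + 19683/4 + 2187 − 486 − 4617/5 − 162 − 45 + 27 + 27 = 504567/20.
  ∫_0^3 u'(x)^2 dx = ∫_0^3 (144*x^6 + 72*x^5 + 57*x^4 - 12*x^3 - 2*x^2 - 4*x + 1) dx. Term by term:
    ∫_0^3 144*x^6 dx = 314928/7;  ∫_0^3 72*x^5 dx = 8748;  ∫_0^3 57*x^4 dx = 13851/5;
    ∫_0^3 -12*x^3 dx = -243;  ∫_0^3 -2*x^2 dx = -18;  ∫_0^3 -4*x dx = -18;
    ∫_0^3 1 dx = 3.
  Sum: 314928/7 + 8748 + 13851/5 − 243 − 18 − 18 + 3 = 1968117/35.
Adding: ||u||_{H^1}^2 = 504567/20 + 1968117/35 = 11404437/140.


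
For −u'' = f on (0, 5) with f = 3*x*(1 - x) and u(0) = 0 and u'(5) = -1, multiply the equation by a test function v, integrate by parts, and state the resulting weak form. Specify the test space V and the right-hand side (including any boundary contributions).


V = {v ∈ H^1(0, 5) : v(0) = 0} (test functions vanish at x = 0 where u is specified); weak form: ∫_0^5 u'v' dx = ∫_0^5 (3*x*(1 - x)) v dx − v(5) for all v ∈ V.

Multiply both sides by a test function v and integrate from 0 to 5:
  ∫_0^5 −u''(x) v(x) dx = ∫_0^5 f(x) v(x) dx.
Integrate the LHS by parts once:
  ∫_0^5 −u'' v dx = −[u'(x) v(x)]_0^5 + ∫_0^5 u'(x) v'(x) dx.
Thus ∫_0^5 u'(x) v'(x) dx = ∫_0^5 f(x) v(x) dx + [u'(x) v(x)]_0^5.
Choose V so that boundary terms are either known or forced to vanish.
Mixed BC: u(0) = 0 (Dirichlet) and u'(5) = -1 (Neumann). Define V = {v ∈ H^1(0, 5) : v(0) = 0}. Then [u' v]_0^5 = u'(5)·v(5) − u'(0)·0 = − v(5).
Weak formulation: find u (satisfying any essential BC) such that ∫_0^5 u'(x) v'(x) dx = ∫_0^5 f v dx − v(5) for all v ∈ V (Dirichlet at 0 absorbed into V; Neumann datum at x = 5 contributes the boundary term).
Substituting f(x) = 3*x*(1 - x), the right-hand side is ∫_0^5 (3*x*(1 - x)) v dx − v(5).


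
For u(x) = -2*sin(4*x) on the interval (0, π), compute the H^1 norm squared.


||u||_{H^1(0,π)}^2 = 34*π

u'(x) = -8*cos(4*x).
Expand u² and (u')² and integrate term by term on (0, π), using: for integers n ≥ 1, ∫_0^π sin²(nx) dx = ∫_0^π cos²(nx) dx = π/2; for n ≠ n', ∫_0^π sin(nx)sin(n'x) dx = ∫_0^π cos(nx)cos(n'x) dx = 0; and by product-to-sum, ∫_0^π sin(nx)cos(n'x) dx = ½∫_0^π [sin((n+n')x) + sin((n−n')x)] dx, which is 0 when n+n' is even and 2n/(n²−n'²) when n+n' is odd (it need not vanish on (0, π)).
  u² squared terms: (-2)²·∫sin(4x)² dx = 4·π/2 = 2*π.
  So ∫_0^π u² dx = 2*π.
  (u')² squared terms: (-8)²·∫cos(4x)² dx = 64·π/2 = 32*π.
  So ∫_0^π (u')² dx = 32*π.
||u||_{H^1}^2 = (2*π) + (32*π) = 34*π.


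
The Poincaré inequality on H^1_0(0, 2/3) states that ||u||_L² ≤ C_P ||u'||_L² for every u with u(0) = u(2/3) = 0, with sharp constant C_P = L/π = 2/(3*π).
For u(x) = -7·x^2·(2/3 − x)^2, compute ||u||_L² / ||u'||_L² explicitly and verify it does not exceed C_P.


||u||_L² / ||u'||_L² = sqrt(3)/9 < C_P = 2/(3*π).

u(x) = -7·x^2·(2/3 − x)^2, so u'(x) = 28*x*(-9*x^2 + 9*x - 2)/9.
u(x) = -7·x^2·(2/3 − x)^2 vanishes at x = 0 and x = 2/3, so u ∈ H^1_0(0, 2/3). Differentiate via the product rule and integrate the resulting polynomials term by term.
  ∫_0^2/3 u² dx = ∫_0^2/3 (49*x^8 - 392*x^7/3 + 392*x^6/3 - 1568*x^5/27 + 784*x^4/81) dx. Term by term:
    ∫_0^2/3 49*x^8 dx = 25088/177147;  ∫_0^2/3 -392*x^7/3 dx = -12544/19683;  ∫_0^2/3 392*x^6/3 dx = 7168/6561;
    ∫_0^2/3 -1568*x^5/27 dx = -50176/59049;  ∫_0^2/3 784*x^4/81 dx = 25088/98415.
  Sum: 25088/177147 − 12544/19683 + 7168/6561 − 50176/59049 + 25088/98415 = 1792/885735.
  ∫_0^2/3 (u')² dx = ∫_0^2/3 (784*x^6 - 1568*x^5 + 10192*x^4/9 - 3136*x^3/9 + 3136*x^2/81) dx. Term by term:
    ∫_0^2/3 784*x^6 dx = 14336/2187;  ∫_0^2/3 -1568*x^5 dx = -50176/2187;  ∫_0^2/3 10192*x^4/9 dx = 326144/10935;
    ∫_0^2/3 -3136*x^3/9 dx = -12544/729;  ∫_0^2/3 3136*x^2/81 dx = 25088/6561.
  Sum: 14336/2187 − 50176/2187 + 326144/10935 − 12544/729 + 25088/6561 = 1792/32805.
∫_0^2/3 u² dx = 1792/885735, so ||u||_L² = 16*sqrt(105)/3645.
∫_0^2/3 (u')² dx = 1792/32805, so ||u'||_L² = 16*sqrt(35)/405.
Ratio ||u||_L² / ||u'||_L² = sqrt(3)/9.
Sharp Poincaré constant on H^1_0(0, 2/3) is C_P = L/π = 2/(3*π), achieved by sin(3*π/2·x).
A polynomial bump cannot attain the sharp Poincaré constant (only the first sine eigenfunction does), so the ratio is strictly less than C_P, consistent with ||u||_L² ≤ C_P ||u'||_L².


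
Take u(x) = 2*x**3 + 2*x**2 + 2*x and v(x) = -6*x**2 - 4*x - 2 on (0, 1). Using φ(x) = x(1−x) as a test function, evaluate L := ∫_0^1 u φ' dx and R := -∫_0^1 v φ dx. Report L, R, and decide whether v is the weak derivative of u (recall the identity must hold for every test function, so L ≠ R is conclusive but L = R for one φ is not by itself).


LHS = -29/30, RHS = 29/30. No, v is not the weak derivative of u.

u(x) = 2*x**3 + 2*x**2 + 2*x, classical derivative u'(x) = 6*x**2 + 4*x + 2.
φ(x) = x(1−x), so φ'(x) = 1 - 2*x.
Note φ(0) = φ(1) = 0, so the boundary term u·φ vanishes.
LHS = ∫_0^1 u(x) φ'(x) dx = ∫_0^1 (-4*x^4 - 2*x^3 - 2*x^2 + 2*x) dx. Term by term:
  ∫_0^1 -4*x^4 dx = -4/5;  ∫_0^1 -2*x^3 dx = -1/2;  ∫_0^1 -2*x^2 dx = -2/3;
  ∫_0^1 2*x dx = 1.
Sum: -4/5 − 1/2 − 2/3 + 1 = -29/30.
So LHS = -29/30.
∫_0^1 v(x) φ(x) dx = ∫_0^1 (6*x^4 - 2*x^3 - 2*x^2 - 2*x) dx. Term by term:
  ∫_0^1 6*x^4 dx = 6/5;  ∫_0^1 -2*x^3 dx = -1/2;  ∫_0^1 -2*x^2 dx = -2/3;
  ∫_0^1 -2*x dx = -1.
Sum: 6/5 − 1/2 − 2/3 − 1 = -29/30.
So RHS = -∫_0^1 v(x) φ(x) dx = 29/30.
LHS − RHS = -29/15 ≠ 0, so the identity fails.
(For a valid weak derivative the identity must hold for EVERY test function, in particular this one. The failure shows v is NOT the weak derivative of u.)
Correct weak derivative would be u'(x) = 6*x**2 + 4*x + 2.


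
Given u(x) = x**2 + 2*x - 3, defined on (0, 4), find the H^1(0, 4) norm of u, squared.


||u||_{H^1}^2 = 7852/15

The H^1 norm (squared) on an interval (0, L) is
  ||u||_{H^1}^2 = ∫_0^L u(x)^2 dx + ∫_0^L u'(x)^2 dx.
Compute u'(x) = 2*x + 2.
Then u(x)^2 = x**4 + 4*x**3 - 2*x**2 - 12*x + 9 and u'(x)^2 = 4*x**2 + 8*x + 4.
Integrate each monomial from 0 to 4 using ∫_0^4 c·x^n dx = c·4^(n+1)/(n+1):
  ∫_0^4 u(x)^2 dx = ∫_0^4 (x^4 + 4*x^3 - 2*x^2 - 12*x + 9) dx. Term by term:
    ∫_0^4 x^4 dx = 1024/5;  ∫_0^4 4*x^3 dx = 256;  ∫_0^4 -2*x^2 dx = -128/3;
    ∫_0^4 -12*x dx = -96;  ∫_0^4 9 dx = 36.
  Sum: 1024/5 + 256 − 128/3 − 96 + 36 = 5372/15.
  ∫_0^4 u'(x)^2 dx = ∫_0^4 (4*x^2 + 8*x + 4) dx. Term by term:
    ∫_0^4 4*x^2 dx = 256/3;  ∫_0^4 8*x dx = 64;  ∫_0^4 4 dx = 16.
  Sum: 256/3 + 64 + 16 = 496/3.
Adding: ||u||_{H^1}^2 = 5372/15 + 496/3 = 7852/15.


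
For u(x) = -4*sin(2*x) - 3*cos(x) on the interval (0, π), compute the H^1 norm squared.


||u||_{H^1(0,π)}^2 = 64 + 49*π

u'(x) = 3*sin(x) - 8*cos(2*x).
Expand u² and (u')² and integrate term by term on (0, π), using: for integers n ≥ 1, ∫_0^π sin²(nx) dx = ∫_0^π cos²(nx) dx = π/2; for n ≠ n', ∫_0^π sin(nx)sin(n'x) dx = ∫_0^π cos(nx)cos(n'x) dx = 0; and by product-to-sum, ∫_0^π sin(nx)cos(n'x) dx = ½∫_0^π [sin((n+n')x) + sin((n−n')x)] dx, which is 0 when n+n' is even and 2n/(n²−n'²) when n+n' is odd (it need not vanish on (0, π)).
  u² squared terms: (-4)²·∫sin(2x)² dx = 16·π/2 = 8*π;  (-3)²·∫cos(x)² dx = 9·π/2 = 9*π/2.
  u² cross terms: 2·(-4)·(-3)·∫sin(2x)·cos(x) dx = 24·(4/3) = 32.
  So ∫_0^π u² dx = 8*π + 9*π/2 + 32 = 32 + 25*π/2.
  (u')² squared terms: (-8)²·∫cos(2x)² dx = 64·π/2 = 32*π;  (3)²·∫sin(x)² dx = 9·π/2 = 9*π/2.
  (u')² cross terms: 2·(-8)·(3)·∫cos(2x)·sin(x) dx = -48·(-2/3) = 32.
  So ∫_0^π (u')² dx = 32*π + 9*π/2 + 32 = 32 + 73*π/2.
||u||_{H^1}^2 = (32 + 25*π/2) + (32 + 73*π/2) = 64 + 49*π.


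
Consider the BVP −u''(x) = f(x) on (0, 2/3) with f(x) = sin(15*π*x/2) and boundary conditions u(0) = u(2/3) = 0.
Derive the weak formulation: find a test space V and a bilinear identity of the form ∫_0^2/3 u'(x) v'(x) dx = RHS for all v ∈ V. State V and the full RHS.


V = H^1_0(0, 2/3) (so v(0) = v(2/3) = 0); weak form: ∫_0^2/3 u'v' dx = ∫_0^2/3 (sin(15*π*x/2)) v dx for all v ∈ V.

Multiply both sides by a test function v and integrate from 0 to 2/3:
  ∫_0^2/3 −u''(x) v(x) dx = ∫_0^2/3 f(x) v(x) dx.
Integrate the LHS by parts once:
  ∫_0^2/3 −u'' v dx = −[u'(x) v(x)]_0^2/3 + ∫_0^2/3 u'(x) v'(x) dx.
Thus ∫_0^2/3 u'(x) v'(x) dx = ∫_0^2/3 f(x) v(x) dx + [u'(x) v(x)]_0^2/3.
Choose V so that boundary terms are either known or forced to vanish.
u is Dirichlet: u(0) = u(2/3) = 0. Let V = H^1_0(0, 2/3); then v(0) = v(2/3) = 0, and [u' v]_0^2/3 = 0.
Weak formulation: find u (satisfying any essential BC) such that ∫_0^2/3 u'(x) v'(x) dx = ∫_0^2/3 f v dx for all v ∈ V.
Substituting f(x) = sin(15*π*x/2), the right-hand side is ∫_0^2/3 (sin(15*π*x/2)) v dx.


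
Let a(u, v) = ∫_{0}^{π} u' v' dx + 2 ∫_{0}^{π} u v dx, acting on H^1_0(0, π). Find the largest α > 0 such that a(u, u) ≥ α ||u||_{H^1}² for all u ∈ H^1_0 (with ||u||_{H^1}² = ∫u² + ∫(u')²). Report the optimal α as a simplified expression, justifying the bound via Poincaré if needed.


α = 1

Coercivity of a(·,·) on H^1_0(0, π) means a(u, u) ≥ α ||u||_{H^1}² for every u ∈ H^1_0.
The interval has length L = π, and Poincaré/coercivity depend only on L. Here a(u, u) = ∫(u')² + (2)·∫u².
Here c = 2 ≥ 1, so a(u,u) = ∫(u')² + c∫u² ≥ ∫(u')² + ∫u² = ||u||_{H^1}², i.e. α = 1 works. No larger α is possible: a(u,u) ≥ α||u||_{H^1}² means (1−α)∫(u')² ≥ (α−c)∫u², and for the modes u_n = sin(nπ(x−x₀)/L) (x₀ the left endpoint) one has ∫u_n²/∫(u_n')² = (L/(nπ))² → 0, so a(u_n,u_n)/||u_n||_{H^1}² → 1. Hence the optimal constant is α = 1.
Therefore α = 1.


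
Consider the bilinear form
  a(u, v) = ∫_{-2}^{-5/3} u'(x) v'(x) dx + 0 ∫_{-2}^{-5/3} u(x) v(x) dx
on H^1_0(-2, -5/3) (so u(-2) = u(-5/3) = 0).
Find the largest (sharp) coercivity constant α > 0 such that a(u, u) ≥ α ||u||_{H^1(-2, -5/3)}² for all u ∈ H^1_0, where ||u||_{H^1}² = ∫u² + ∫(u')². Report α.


α = 9*π^2/(1 + 9*π^2)

Coercivity of a(·,·) on H^1_0(-2, -5/3) means a(u, u) ≥ α ||u||_{H^1}² for every u ∈ H^1_0.
The interval has length L = 1/3, and Poincaré/coercivity depend only on L. Here a(u, u) = ∫(u')² + (0)·∫u².
Here c = 0, so a(u,u) = ∫(u')² alone. The condition a(u,u) ≥ α||u||_{H^1}² reads (1−α)∫(u')² ≥ (α−c)∫u². Any admissible α is ≤ 1 (rapidly oscillating u have ∫u²/∫(u')² → 0), and α = 1 would force 0 ≥ (1−c)∫u², impossible since c < 1; so 1−α > 0. By the sharp Poincaré inequality on H^1_0 of an interval of length L, ∫(u')² ≥ (π/L)²∫u² with equality for the first sine mode sin(π(x−x₀)/L) (x₀ the left endpoint), so the inequality holds for all u iff (1−α)(π/L)² ≥ α − c, i.e. α ≤ ((π/L)² + c)/((π/L)² + 1) = (1 + c(L/π)²)/(1 + (L/π)²). (Direct route, valid since c ≤ 0: Poincaré gives c∫u² ≥ c(L/π)²∫(u')², so a(u,u) ≥ (1 + c(L/π)²)∫(u')², while ||u||_{H^1}² ≤ (1 + (L/π)²)∫(u')²; dividing yields the same α.) With (π/L)² = 9*π^2 and c = 0, the largest admissible constant is α = ((π/L)² + c)/((π/L)² + 1).
Simplifying, α = 9*π^2/(1 + 9*π^2).


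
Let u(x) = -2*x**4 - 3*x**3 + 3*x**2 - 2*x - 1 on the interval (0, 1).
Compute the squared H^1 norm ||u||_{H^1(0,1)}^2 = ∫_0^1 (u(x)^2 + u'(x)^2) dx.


||u||_{H^1}^2 = 2068/63

The H^1 norm (squared) on an interval (0, L) is
  ||u||_{H^1}^2 = ∫_0^L u(x)^2 dx + ∫_0^L u'(x)^2 dx.
Compute u'(x) = -8*x**3 - 9*x**2 + 6*x - 2.
Then u(x)^2 = 4*x**8 + 12*x**7 - 3*x**6 - 10*x**5 + 25*x**4 - 6*x**3 - 2*x**2 + 4*x + 1 and u'(x)^2 = 64*x**6 + 144*x**5 - 15*x**4 - 76*x**3 + 72*x**2 - 24*x + 4.
Integrate each monomial from 0 to 1 using ∫_0^1 c·x^n dx = c·1^(n+1)/(n+1):
  ∫_0^1 u(x)^2 dx = ∫_0^1 (4*x^8 + 12*x^7 - 3*x^6 - 10*x^5 + 25*x^4 - 6*x^3 - 2*x^2 + 4*x + 1) dx. Term by term:
    ∫_0^1 4*x^8 dx = 4/9;  ∫_0^1 12*x^7 dx = 3/2;  ∫_0^1 -3*x^6 dx = -3/7;
    ∫_0^1 -10*x^5 dx = -5/3;  ∫_0^1 25*x^4 dx = 5;  ∫_0^1 -6*x^3 dx = -3/2;
    ∫_0^1 -2*x^2 dx = -2/3;  ∫_0^1 4*x dx = 2;  ∫_0^1 1 dx = 1.
  Sum: 4/9 + 3/2 − 3/7 − 5/3 + 5 − 3/2 − 2/3 + 2 + 1 = 358/63.
  ∫_0^1 u'(x)^2 dx = ∫_0^1 (64*x^6 + 144*x^5 - 15*x^4 - 76*x^3 + 72*x^2 - 24*x + 4) dx. Term by term:
    ∫_0^1 64*x^6 dx = 64/7;  ∫_0^1 144*x^5 dx = 24;  ∫_0^1 -15*x^4 dx = -3;
    ∫_0^1 -76*x^3 dx = -19;  ∫_0^1 72*x^2 dx = 24;  ∫_0^1 -24*x dx = -12;
    ∫_0^1 4 dx = 4.
  Sum: 64/7 + 24 − 3 − 19 + 24 − 12 + 4 = 190/7.
Adding: ||u||_{H^1}^2 = 358/63 + 190/7 = 2068/63.


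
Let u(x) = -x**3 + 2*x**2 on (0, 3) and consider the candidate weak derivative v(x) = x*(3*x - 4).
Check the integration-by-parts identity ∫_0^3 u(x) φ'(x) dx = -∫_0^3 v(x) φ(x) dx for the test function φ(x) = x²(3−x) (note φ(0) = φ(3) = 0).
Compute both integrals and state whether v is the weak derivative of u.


LHS = 243/10, RHS = -243/10. No, v is not the weak derivative of u.

u(x) = -x**3 + 2*x**2, classical derivative u'(x) = -3*x**2 + 4*x.
φ(x) = x²(3−x), so φ'(x) = 3*x*(2 - x).
Note φ(0) = φ(3) = 0, so the boundary term u·φ vanishes.
LHS = ∫_0^3 u(x) φ'(x) dx = ∫_0^3 (3*x^5 - 12*x^4 + 12*x^3) dx. Term by term:
  ∫_0^3 3*x^5 dx = 729/2;  ∫_0^3 -12*x^4 dx = -2916/5;  ∫_0^3 12*x^3 dx = 243.
Sum: 729/2 − 2916/5 + 243 = 243/10.
So LHS = 243/10.
∫_0^3 v(x) φ(x) dx = ∫_0^3 (-3*x^5 + 13*x^4 - 12*x^3) dx. Term by term:
  ∫_0^3 -3*x^5 dx = -729/2;  ∫_0^3 13*x^4 dx = 3159/5;  ∫_0^3 -12*x^3 dx = -243.
Sum: -729/2 + 3159/5 − 243 = 243/10.
So RHS = -∫_0^3 v(x) φ(x) dx = -243/10.
LHS − RHS = 243/5 ≠ 0, so the identity fails.
(For a valid weak derivative the identity must hold for EVERY test function, in particular this one. The failure shows v is NOT the weak derivative of u.)
Correct weak derivative would be u'(x) = -3*x**2 + 4*x.


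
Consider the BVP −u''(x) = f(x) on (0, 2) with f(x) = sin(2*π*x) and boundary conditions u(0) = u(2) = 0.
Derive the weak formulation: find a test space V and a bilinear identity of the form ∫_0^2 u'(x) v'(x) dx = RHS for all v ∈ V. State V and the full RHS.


V = H^1_0(0, 2) (so v(0) = v(2) = 0); weak form: ∫_0^2 u'v' dx = ∫_0^2 (sin(2*π*x)) v dx for all v ∈ V.

Multiply both sides by a test function v and integrate from 0 to 2:
  ∫_0^2 −u''(x) v(x) dx = ∫_0^2 f(x) v(x) dx.
Integrate the LHS by parts once:
  ∫_0^2 −u'' v dx = −[u'(x) v(x)]_0^2 + ∫_0^2 u'(x) v'(x) dx.
Thus ∫_0^2 u'(x) v'(x) dx = ∫_0^2 f(x) v(x) dx + [u'(x) v(x)]_0^2.
Choose V so that boundary terms are either known or forced to vanish.
u is Dirichlet: u(0) = u(2) = 0. Let V = H^1_0(0, 2); then v(0) = v(2) = 0, and [u' v]_0^2 = 0.
Weak formulation: find u (satisfying any essential BC) such that ∫_0^2 u'(x) v'(x) dx = ∫_0^2 f v dx for all v ∈ V.
Substituting f(x) = sin(2*π*x), the right-hand side is ∫_0^2 (sin(2*π*x)) v dx.


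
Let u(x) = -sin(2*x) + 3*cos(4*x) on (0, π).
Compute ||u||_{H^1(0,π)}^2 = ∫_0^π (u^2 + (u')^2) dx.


||u||_{H^1(0,π)}^2 = 79*π

u'(x) = -12*sin(4*x) - 2*cos(2*x).
Expand u² and (u')² and integrate term by term on (0, π), using: for integers n ≥ 1, ∫_0^π sin²(nx) dx = ∫_0^π cos²(nx) dx = π/2; for n ≠ n', ∫_0^π sin(nx)sin(n'x) dx = ∫_0^π cos(nx)cos(n'x) dx = 0; and by product-to-sum, ∫_0^π sin(nx)cos(n'x) dx = ½∫_0^π [sin((n+n')x) + sin((n−n')x)] dx, which is 0 when n+n' is even and 2n/(n²−n'²) when n+n' is odd (it need not vanish on (0, π)).
  u² squared terms: (-1)²·∫sin(2x)² dx = 1·π/2 = π/2;  (3)²·∫cos(4x)² dx = 9·π/2 = 9*π/2.
  u² cross terms: 2·(-1)·(3)·∫sin(2x)·cos(4x) dx = -6·(0) = 0.
  So ∫_0^π u² dx = π/2 + 9*π/2 + 0 = 5*π.
  (u')² squared terms: (-12)²·∫sin(4x)² dx = 144·π/2 = 72*π;  (-2)²·∫cos(2x)² dx = 4·π/2 = 2*π.
  (u')² cross terms: 2·(-12)·(-2)·∫sin(4x)·cos(2x) dx = 48·(0) = 0.
  So ∫_0^π (u')² dx = 72*π + 2*π + 0 = 74*π.
||u||_{H^1}^2 = (5*π) + (74*π) = 79*π.


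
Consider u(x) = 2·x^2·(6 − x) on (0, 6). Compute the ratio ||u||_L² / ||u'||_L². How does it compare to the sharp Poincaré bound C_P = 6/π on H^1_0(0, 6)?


||u||_L² / ||u'||_L² = 3*sqrt(14)/7 < C_P = 6/π.

u(x) = 2·x^2·(6 − x), so u'(x) = 6*x*(4 - x).
u(x) = 2·x^2·(6 − x) vanishes at x = 0 and x = 6, so u ∈ H^1_0(0, 6). Differentiate via the product rule and integrate the resulting polynomials term by term.
  ∫_0^6 u² dx = ∫_0^6 (4*x^6 - 48*x^5 + 144*x^4) dx. Term by term:
    ∫_0^6 4*x^6 dx = 1119744/7;  ∫_0^6 -48*x^5 dx = -373248;  ∫_0^6 144*x^4 dx = 1119744/5.
  Sum: 1119744/7 − 373248 + 1119744/5 = 373248/35.
  ∫_0^6 (u')² dx = ∫_0^6 (36*x^4 - 288*x^3 + 576*x^2) dx. Term by term:
    ∫_0^6 36*x^4 dx = 279936/5;  ∫_0^6 -288*x^3 dx = -93312;  ∫_0^6 576*x^2 dx = 41472.
  Sum: 279936/5 − 93312 + 41472 = 20736/5.
∫_0^6 u² dx = 373248/35, so ||u||_L² = 432*sqrt(70)/35.
∫_0^6 (u')² dx = 20736/5, so ||u'||_L² = 144*sqrt(5)/5.
Ratio ||u||_L² / ||u'||_L² = 3*sqrt(14)/7.
Sharp Poincaré constant on H^1_0(0, 6) is C_P = L/π = 6/π, achieved by sin(π/6·x).
A polynomial bump cannot attain the sharp Poincaré constant (only the first sine eigenfunction does), so the ratio is strictly less than C_P, consistent with ||u||_L² ≤ C_P ||u'||_L².


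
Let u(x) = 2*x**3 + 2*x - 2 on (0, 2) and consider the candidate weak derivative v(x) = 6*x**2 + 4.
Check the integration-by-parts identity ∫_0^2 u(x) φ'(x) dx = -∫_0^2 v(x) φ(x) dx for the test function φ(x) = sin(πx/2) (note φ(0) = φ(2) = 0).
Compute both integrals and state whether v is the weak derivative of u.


LHS = -56/π + 192/π^3, RHS = -64/π + 192/π^3. No, v is not the weak derivative of u.

u(x) = 2*x**3 + 2*x - 2, classical derivative u'(x) = 6*x**2 + 2.
φ(x) = sin(πx/2), so φ'(x) = π*cos(π*x/2)/2.
Note φ(0) = φ(2) = 0, so the boundary term u·φ vanishes.
LHS = ∫_0^2 u(x) φ'(x) dx = ∫_0^2 (π*x^3*cos(π*x/2) + π*x*cos(π*x/2) - π*cos(π*x/2)) dx. Term by term:
  ∫_0^2 -π*cos(π*x/2) dx = 0;  ∫_0^2 π*x*cos(π*x/2) dx = -8/π;  ∫_0^2 π*x^3*cos(π*x/2) dx = -48/π + 192/π^3.
Sum: 0 − 8/π + -48/π + 192/π^3 = -56/π + 192/π^3.
So LHS = -56/π + 192/π^3.
∫_0^2 v(x) φ(x) dx = ∫_0^2 (6*x^2*sin(π*x/2) + 4*sin(π*x/2)) dx. Term by term:
  ∫_0^2 4*sin(π*x/2) dx = 16/π;  ∫_0^2 6*x^2*sin(π*x/2) dx = -192/π^3 + 48/π.
Sum: 16/π + -192/π^3 + 48/π = -192/π^3 + 64/π.
So RHS = -∫_0^2 v(x) φ(x) dx = -64/π + 192/π^3.
LHS − RHS = 8/π ≠ 0, so the identity fails.
(For a valid weak derivative the identity must hold for EVERY test function, in particular this one. The failure shows v is NOT the weak derivative of u.)
Correct weak derivative would be u'(x) = 6*x**2 + 2.


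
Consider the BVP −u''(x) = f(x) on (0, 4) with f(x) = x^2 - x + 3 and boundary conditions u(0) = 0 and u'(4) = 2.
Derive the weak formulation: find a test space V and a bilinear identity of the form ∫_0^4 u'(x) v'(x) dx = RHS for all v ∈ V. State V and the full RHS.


V = {v ∈ H^1(0, 4) : v(0) = 0} (test functions vanish at x = 0 where u is specified); weak form: ∫_0^4 u'v' dx = ∫_0^4 (x^2 - x + 3) v dx + 2·v(4) for all v ∈ V.

Multiply both sides by a test function v and integrate from 0 to 4:
  ∫_0^4 −u''(x) v(x) dx = ∫_0^4 f(x) v(x) dx.
Integrate the LHS by parts once:
  ∫_0^4 −u'' v dx = −[u'(x) v(x)]_0^4 + ∫_0^4 u'(x) v'(x) dx.
Thus ∫_0^4 u'(x) v'(x) dx = ∫_0^4 f(x) v(x) dx + [u'(x) v(x)]_0^4.
Choose V so that boundary terms are either known or forced to vanish.
Mixed BC: u(0) = 0 (Dirichlet) and u'(4) = 2 (Neumann). Define V = {v ∈ H^1(0, 4) : v(0) = 0}. Then [u' v]_0^4 = u'(4)·v(4) − u'(0)·0 = 2·v(4).
Weak formulation: find u (satisfying any essential BC) such that ∫_0^4 u'(x) v'(x) dx = ∫_0^4 f v dx + 2·v(4) for all v ∈ V (Dirichlet at 0 absorbed into V; Neumann datum at x = 4 contributes the boundary term).
Substituting f(x) = x^2 - x + 3, the right-hand side is ∫_0^4 (x^2 - x + 3) v dx + 2·v(4).


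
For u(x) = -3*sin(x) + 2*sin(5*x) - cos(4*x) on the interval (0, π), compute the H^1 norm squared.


||u||_{H^1(0,π)}^2 = -4012/45 + 139*π/2

u'(x) = 4*sin(4*x) - 3*cos(x) + 10*cos(5*x).
Expand u² and (u')² and integrate term by term on (0, π), using: for integers n ≥ 1, ∫_0^π sin²(nx) dx = ∫_0^π cos²(nx) dx = π/2; for n ≠ n', ∫_0^π sin(nx)sin(n'x) dx = ∫_0^π cos(nx)cos(n'x) dx = 0; and by product-to-sum, ∫_0^π sin(nx)cos(n'x) dx = ½∫_0^π [sin((n+n')x) + sin((n−n')x)] dx, which is 0 when n+n' is even and 2n/(n²−n'²) when n+n' is odd (it need not vanish on (0, π)).
  u² squared terms: (-1)²·∫cos(4x)² dx = 1·π/2 = π/2;  (-3)²·∫sin(x)² dx = 9·π/2 = 9*π/2;  (2)²·∫sin(5x)² dx = 4·π/2 = 2*π.
  u² cross terms: 2·(-1)·(-3)·∫cos(4x)·sin(x) dx = 6·(-2/15) = -4/5;  2·(-1)·(2)·∫cos(4x)·sin(5x) dx = -4·(10/9) = -40/9;  2·(-3)·(2)·∫sin(x)·sin(5x) dx = -12·(0) = 0.
  So ∫_0^π u² dx = π/2 + 9*π/2 + 2*π − 4/5 − 40/9 + 0 = -236/45 + 7*π.
  (u')² squared terms: (-3)²·∫cos(x)² dx = 9·π/2 = 9*π/2;  (4)²·∫sin(4x)² dx = 16·π/2 = 8*π;  (10)²·∫cos(5x)² dx = 100·π/2 = 50*π.
  (u')² cross terms: 2·(-3)·(4)·∫cos(x)·sin(4x) dx = -24·(8/15) = -64/5;  2·(-3)·(10)·∫cos(x)·cos(5x) dx = -60·(0) = 0;  2·(4)·(10)·∫sin(4x)·cos(5x) dx = 80·(-8/9) = -640/9.
  So ∫_0^π (u')² dx = 9*π/2 + 8*π + 50*π − 64/5 + 0 − 640/9 = -3776/45 + 125*π/2.
||u||_{H^1}^2 = (-236/45 + 7*π) + (-3776/45 + 125*π/2) = -4012/45 + 139*π/2.


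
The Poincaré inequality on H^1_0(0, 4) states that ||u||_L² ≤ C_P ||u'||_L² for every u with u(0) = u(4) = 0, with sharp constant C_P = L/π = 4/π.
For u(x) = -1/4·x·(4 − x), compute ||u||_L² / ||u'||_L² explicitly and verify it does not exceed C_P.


||u||_L² / ||u'||_L² = 2*sqrt(10)/5 < C_P = 4/π.

u(x) = -1/4·x·(4 − x), so u'(x) = x/2 - 1.
u(x) = -1/4·x·(4 − x) vanishes at x = 0 and x = 4, so u ∈ H^1_0(0, 4). Differentiate via the product rule and integrate the resulting polynomials term by term.
  ∫_0^4 u² dx = ∫_0^4 (x^4/16 - x^3/2 + x^2) dx. Term by term:
    ∫_0^4 x^4/16 dx = 64/5;  ∫_0^4 -x^3/2 dx = -32;  ∫_0^4 x^2 dx = 64/3.
  Sum: 64/5 − 32 + 64/3 = 32/15.
  ∫_0^4 (u')² dx = ∫_0^4 (x^2/4 - x + 1) dx. Term by term:
    ∫_0^4 x^2/4 dx = 16/3;  ∫_0^4 -x dx = -8;  ∫_0^4 1 dx = 4.
  Sum: 16/3 − 8 + 4 = 4/3.
∫_0^4 u² dx = 32/15, so ||u||_L² = 4*sqrt(30)/15.
∫_0^4 (u')² dx = 4/3, so ||u'||_L² = 2*sqrt(3)/3.
Ratio ||u||_L² / ||u'||_L² = 2*sqrt(10)/5.
Sharp Poincaré constant on H^1_0(0, 4) is C_P = L/π = 4/π, achieved by sin(π/4·x).
A polynomial bump cannot attain the sharp Poincaré constant (only the first sine eigenfunction does), so the ratio is strictly less than C_P, consistent with ||u||_L² ≤ C_P ||u'||_L².


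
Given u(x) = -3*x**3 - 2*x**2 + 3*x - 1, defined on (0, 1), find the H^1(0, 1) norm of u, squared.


||u||_{H^1}^2 = 4169/210

The H^1 norm (squared) on an interval (0, L) is
  ||u||_{H^1}^2 = ∫_0^L u(x)^2 dx + ∫_0^L u'(x)^2 dx.
Compute u'(x) = -9*x**2 - 4*x + 3.
Then u(x)^2 = 9*x**6 + 12*x**5 - 14*x**4 - 6*x**3 + 13*x**2 - 6*x + 1 and u'(x)^2 = 81*x**4 + 72*x**3 - 38*x**2 - 24*x + 9.
Integrate each monomial from 0 to 1 using ∫_0^1 c·x^n dx = c·1^(n+1)/(n+1):
  ∫_0^1 u(x)^2 dx = ∫_0^1 (9*x^6 + 12*x^5 - 14*x^4 - 6*x^3 + 13*x^2 - 6*x + 1) dx. Term by term:
    ∫_0^1 9*x^6 dx = 9/7;  ∫_0^1 12*x^5 dx = 2;  ∫_0^1 -14*x^4 dx = -14/5;
    ∫_0^1 -6*x^3 dx = -3/2;  ∫_0^1 13*x^2 dx = 13/3;  ∫_0^1 -6*x dx = -3;
    ∫_0^1 1 dx = 1.
  Sum: 9/7 + 2 − 14/5 − 3/2 + 13/3 − 3 + 1 = 277/210.
  ∫_0^1 u'(x)^2 dx = ∫_0^1 (81*x^4 + 72*x^3 - 38*x^2 - 24*x + 9) dx. Term by term:
    ∫_0^1 81*x^4 dx = 81/5;  ∫_0^1 72*x^3 dx = 18;  ∫_0^1 -38*x^2 dx = -38/3;
    ∫_0^1 -24*x dx = -12;  ∫_0^1 9 dx = 9.
  Sum: 81/5 + 18 − 38/3 − 12 + 9 = 278/15.
Adding: ||u||_{H^1}^2 = 277/210 + 278/15 = 4169/210.


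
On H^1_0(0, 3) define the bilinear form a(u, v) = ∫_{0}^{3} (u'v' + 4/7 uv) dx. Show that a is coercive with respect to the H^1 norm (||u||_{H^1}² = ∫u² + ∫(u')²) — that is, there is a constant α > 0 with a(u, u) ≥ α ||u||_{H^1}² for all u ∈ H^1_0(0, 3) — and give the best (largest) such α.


α = (36/7 + π^2)/(9 + π^2)

Coercivity of a(·,·) on H^1_0(0, 3) means a(u, u) ≥ α ||u||_{H^1}² for every u ∈ H^1_0.
The interval has length L = 3, and Poincaré/coercivity depend only on L. Here a(u, u) = ∫(u')² + (4/7)·∫u².
Here 0 < c = 4/7 < 1. The condition a(u,u) ≥ α||u||_{H^1}² reads (1−α)∫(u')² ≥ (α−c)∫u². Any admissible α is ≤ 1 (rapidly oscillating u have ∫u²/∫(u')² → 0), and α = 1 would force 0 ≥ (1−c)∫u², impossible since c < 1; so 1−α > 0. By the sharp Poincaré inequality on H^1_0 of an interval of length L, ∫(u')² ≥ (π/L)²∫u² with equality for the first sine mode sin(π(x−x₀)/L) (x₀ the left endpoint), so the inequality holds for all u iff (1−α)(π/L)² ≥ α − c, i.e. α ≤ ((π/L)² + c)/((π/L)² + 1) = (1 + c(L/π)²)/(1 + (L/π)²). With (π/L)² = π^2/9 and c = 4/7, the largest admissible constant is α = ((π/L)² + c)/((π/L)² + 1).
Simplifying, α = (36/7 + π^2)/(9 + π^2).
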